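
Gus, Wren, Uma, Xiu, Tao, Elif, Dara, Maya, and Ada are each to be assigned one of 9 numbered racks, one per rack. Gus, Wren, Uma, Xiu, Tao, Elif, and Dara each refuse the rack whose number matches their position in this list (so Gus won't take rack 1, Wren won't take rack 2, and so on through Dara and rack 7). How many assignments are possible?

Let Aᵢ (for 1 ≤ i ≤ 7) be the placements that put person i in their forbidden rack. Any j of these fix j positions, leaving (9−j)! ways to fill the rest, and there are C(7,j) ways to pick which j.
By inclusion–exclusion, the number of valid placements is Σ_{j=0}^{7} (−1)^j C(7,j)·(9−j)!.
Computing: 362880 − 282240 + 105840 − 25200 + 4200 − 504 + 42 − 2 = 165016.

165016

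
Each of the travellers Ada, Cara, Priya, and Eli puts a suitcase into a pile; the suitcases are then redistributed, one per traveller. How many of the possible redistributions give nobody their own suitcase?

9

Let Aᵢ be the assignments in which traveller i gets their own suitcase. We want the size of the complement of A₁∪…∪A_4.
By inclusion–exclusion this is Σ_{j=0}^{4} (−1)^j C(4,j)·(4−j)!.
Computing: 24 − 24 + 12 − 4 + 1 = 9.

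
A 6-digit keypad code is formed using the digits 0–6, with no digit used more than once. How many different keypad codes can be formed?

5040

This is a permutation of 6 out of 7: P(7,6) = 7!/1!.
That product is 7 × 6 × 5 × 4 × 3 × 2 = 5040.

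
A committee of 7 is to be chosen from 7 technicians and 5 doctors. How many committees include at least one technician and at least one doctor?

Unrestricted: C(12,7) = 792 ways to pick any 7 of the 12.
Subtract selections that omit an entire group: no technicians → C(5,7) = 0; no doctors → C(7,7) = 1.
Both groups omitted at once is impossible, so 792 − 1 = 791.

791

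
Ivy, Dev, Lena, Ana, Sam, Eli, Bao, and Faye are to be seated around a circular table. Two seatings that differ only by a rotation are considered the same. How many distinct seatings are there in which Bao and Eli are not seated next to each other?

Without the restriction there are (7)! = 5040 seatings.
Those with Bao next to Eli: fuse the pair into one unit and seat 7 units around a circle — 2·(6)! = 1440.
Subtracting, 5040 − 1440 = 3600.

3600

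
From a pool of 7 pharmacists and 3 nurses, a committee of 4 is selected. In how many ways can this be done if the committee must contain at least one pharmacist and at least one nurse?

Total 4-person selections from all 10: C(10,4) = 210.
Selections missing a whole group: no pharmacists → C(3,4) = 0; no nurses → C(7,4) = 35.
Both groups omitted at once is impossible, so 210 − 35 = 175.

175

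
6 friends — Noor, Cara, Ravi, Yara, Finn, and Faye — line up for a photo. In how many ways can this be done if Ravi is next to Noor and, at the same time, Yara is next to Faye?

96

Treat {Ravi,Noor} as one block (2 orders) and {Yara,Faye} as another (2 orders).
That leaves 4 units to arrange: 2 × 2 × 4! = 4 × 24 = 96.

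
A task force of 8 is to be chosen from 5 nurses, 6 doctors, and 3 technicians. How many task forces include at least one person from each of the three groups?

Unrestricted: C(14,8) = 3003 ways to pick any 8 of the 14.
Selections missing a whole group: no nurses → C(9,8) = 9; no doctors → C(8,8) = 1; no technicians → C(11,8) = 165.
Add back selections omitting two groups (i.e. drawn from a single group): C(5,8) + C(6,8) + C(3,8) = 0.
By inclusion–exclusion: 3003 − 175 + 0 = 2828.

2828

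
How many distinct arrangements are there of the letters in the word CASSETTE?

5040

CASSETTE has 8 letters with E appearing twice, S appearing twice, and T appearing twice.
The number of distinct arrangements is 8!/(2!·2!·2!) = 40320/8 = 5040.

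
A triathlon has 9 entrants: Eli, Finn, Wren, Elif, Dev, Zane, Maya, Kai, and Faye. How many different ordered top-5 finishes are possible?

15120

This is an ordered selection of 5 from 9: P(9,5).
That gives 9 × 8 × 7 × 6 × 5 = 15120.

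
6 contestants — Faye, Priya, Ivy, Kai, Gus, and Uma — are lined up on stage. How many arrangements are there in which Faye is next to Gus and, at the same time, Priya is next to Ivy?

Treat {Faye,Gus} as one block (2 orders) and {Priya,Ivy} as another (2 orders).
That leaves 4 units to arrange: 2 × 2 × 4! = 4 × 24 = 96.

96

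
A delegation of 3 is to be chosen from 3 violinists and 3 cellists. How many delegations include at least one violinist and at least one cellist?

Unrestricted: C(6,3) = 20 ways to pick any 3 of the 6.
Subtract selections that omit an entire group: no violinists → C(3,3) = 1; no cellists → C(3,3) = 1.
Both groups omitted at once is impossible, so 20 − 2 = 18.

18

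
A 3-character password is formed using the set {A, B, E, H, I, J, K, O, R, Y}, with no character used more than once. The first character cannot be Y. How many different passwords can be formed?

The first character has 10−1 = 9 choices (anything except Y).
The remaining 2 characters are filled from the other 9 symbols without repetition: 9 × 8 = 72.
Total: 9 × 72 = 648.

648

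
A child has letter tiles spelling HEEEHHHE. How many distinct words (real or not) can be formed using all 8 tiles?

70

The 8 letters of HEEEHHHE have repeats: E appearing 4 times and H appearing 4 times.
Dividing 8! = 40320 by 4!·4! = 576 for the repeated letters gives 70.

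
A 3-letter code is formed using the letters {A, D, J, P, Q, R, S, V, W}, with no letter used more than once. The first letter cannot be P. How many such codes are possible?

448

The first letter has 9−1 = 8 choices (anything except P).
The remaining 2 letters are filled from the other 8 symbols without repetition: 8 × 7 = 56.
Total: 8 × 56 = 448.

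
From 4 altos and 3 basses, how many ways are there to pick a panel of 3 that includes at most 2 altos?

31

Split by how many altos are chosen (0 through 2).
Sum: C(4,0)·C(3,3) + C(4,1)·C(3,2) + C(4,2)·C(3,1) = 1 + 12 + 18 = 31.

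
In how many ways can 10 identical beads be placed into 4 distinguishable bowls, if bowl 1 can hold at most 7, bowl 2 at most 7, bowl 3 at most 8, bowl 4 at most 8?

258

By stars and bars, unrestricted non-negative solutions to x_1+…+x_4 = 10 number C(10+3,3) = 286.
Subtract solutions that violate a single cap (substitute x_i' = x_i − (cap_i+1)): x_1 ≥ 8 gives C(5,3) = 10; x_2 ≥ 8 gives C(5,3) = 10; x_3 ≥ 9 gives C(4,3) = 4; x_4 ≥ 9 gives C(4,3) = 4. Together 28.
No two caps can be exceeded simultaneously, so the pair terms are all 0.
By inclusion–exclusion the count is 286 − 28 + 0 = 258.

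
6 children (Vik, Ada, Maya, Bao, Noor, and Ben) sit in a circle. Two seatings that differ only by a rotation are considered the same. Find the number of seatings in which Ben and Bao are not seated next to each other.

All circular seatings of 6 people number (5)! = 120.
Those with Ben next to Bao: fuse the pair into one unit and seat 5 units around a circle — 2·(4)! = 48.
Subtracting, 120 − 48 = 72.

72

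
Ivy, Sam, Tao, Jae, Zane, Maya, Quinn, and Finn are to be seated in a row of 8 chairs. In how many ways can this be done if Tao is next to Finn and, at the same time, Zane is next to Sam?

Treat {Tao,Finn} as one block (2 orders) and {Zane,Sam} as another (2 orders).
That leaves 6 units to arrange: 2 × 2 × 6! = 4 × 720 = 2880.

2880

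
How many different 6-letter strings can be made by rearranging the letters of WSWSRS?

60

The 6 letters of WSWSRS have repeats: S appearing 3 times and W appearing twice.
So there are 6! / (3!·2!) = 60 distinguishable arrangements.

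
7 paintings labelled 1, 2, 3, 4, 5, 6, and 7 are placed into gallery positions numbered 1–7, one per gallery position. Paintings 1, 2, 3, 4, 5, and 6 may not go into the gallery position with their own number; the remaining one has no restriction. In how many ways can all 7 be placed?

Let Aᵢ (for 1 ≤ i ≤ 6) be the placements that put painting i in its forbidden gallery position. Any j of these fix j positions, leaving (7−j)! ways to fill the rest, and there are C(6,j) ways to pick which j.
By inclusion–exclusion, the number of valid placements is Σ_{j=0}^{6} (−1)^j C(6,j)·(7−j)!.
Computing: 5040 − 4320 + 1800 − 480 + 90 − 12 + 1 = 2119.

2119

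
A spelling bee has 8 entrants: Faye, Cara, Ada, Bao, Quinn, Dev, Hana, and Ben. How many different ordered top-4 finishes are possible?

1680

There are 8 choices for 1st place, 7 for 2nd, and so on down to 5 for position 4.
That gives 8 × 7 × 6 × 5 = 1680.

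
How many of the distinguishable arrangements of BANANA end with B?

With the last slot taken by B, it remains to arrange the other 5 letters (ANANA).
Those 5 letters have A appearing 3 times and N appearing twice, giving (5)!/(3!·2!) = 10.

10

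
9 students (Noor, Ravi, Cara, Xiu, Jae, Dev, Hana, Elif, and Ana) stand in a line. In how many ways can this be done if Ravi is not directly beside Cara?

282240

There are 9! = 362880 arrangements in all. If Ravi and Cara are adjacent, merging them into one block gives 2·(8)! = 80640 arrangements.
Complementary counting: 362880 − 80640 = 282240.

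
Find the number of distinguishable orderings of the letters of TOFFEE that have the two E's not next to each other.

120

There are 6!/(2!·2!) = 180 arrangements of TOFFEE in total.
Arrangements with the E's together: treat EE as one letter, giving (5)!/(2!) = 60.
Subtracting, 180 − 60 = 120 arrangements keep the E's apart.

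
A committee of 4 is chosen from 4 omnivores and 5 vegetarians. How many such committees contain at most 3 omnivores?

Split by how many omnivores are chosen (0 through 3).
Sum: C(4,0)·C(5,4) + C(4,1)·C(5,3) + C(4,2)·C(5,2) + C(4,3)·C(5,1) = 5 + 40 + 60 + 20 = 125.

125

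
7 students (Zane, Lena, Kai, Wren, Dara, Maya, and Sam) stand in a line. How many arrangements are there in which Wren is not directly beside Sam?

3600

Of the 7! = 5040 arrangements, those with Wren and Sam adjacent number 2 × 6! = 1440 (treat the pair as a block with 2 internal orders).
Complementary counting: 5040 − 1440 = 3600.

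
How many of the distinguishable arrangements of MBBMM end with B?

With the last slot taken by B, it remains to arrange the other 4 letters (MBMM).
Those 4 letters have M appearing 3 times, giving (4)!/(3!) = 4.

4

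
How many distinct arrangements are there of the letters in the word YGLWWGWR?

3360

The 8 letters of YGLWWGWR have repeats: G appearing twice and W appearing 3 times.
The number of distinct arrangements is 8!/(3!·2!) = 40320/12 = 3360.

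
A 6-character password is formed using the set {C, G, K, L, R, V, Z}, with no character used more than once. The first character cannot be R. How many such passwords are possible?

4320

The first character has 7−1 = 6 choices (anything except R).
The remaining 5 characters are filled from the other 6 symbols without repetition: 6 × 5 × 4 × 3 × 2 = 720.
Total: 6 × 720 = 4320.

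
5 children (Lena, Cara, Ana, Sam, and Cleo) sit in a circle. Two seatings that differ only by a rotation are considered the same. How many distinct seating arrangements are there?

24

Seat Lena anywhere (absorbing the rotational symmetry), then permute the other 4: (4)! = 24.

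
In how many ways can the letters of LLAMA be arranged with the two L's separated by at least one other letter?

Total arrangements of LLAMA: 5!/(2!·2!) = 30.
Arrangements with the L's together: treat LL as one letter, giving (4)!/(2!) = 12.
Subtracting, 30 − 12 = 18 arrangements keep the L's apart.

18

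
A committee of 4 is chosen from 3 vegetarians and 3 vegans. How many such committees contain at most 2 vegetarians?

12

Split by how many vegetarians are chosen (0 through 2).
Sum: C(3,0)·C(3,4) + C(3,1)·C(3,3) + C(3,2)·C(3,2) = 0 + 3 + 9 = 12.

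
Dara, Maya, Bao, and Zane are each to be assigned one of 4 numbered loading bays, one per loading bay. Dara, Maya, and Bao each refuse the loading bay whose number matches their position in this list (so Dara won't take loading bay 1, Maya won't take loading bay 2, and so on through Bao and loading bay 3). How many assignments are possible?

11

Let Aᵢ (for i ∈ {1, 2, 3}) be the placements that put person i in their forbidden loading bay. Any j of these fix j positions, leaving (4−j)! ways to fill the rest, and there are C(3,j) ways to pick which j.
By inclusion–exclusion, the number of valid placements is Σ_{j=0}^{3} (−1)^j C(3,j)·(4−j)!.
Computing: 24 − 18 + 6 − 1 = 11.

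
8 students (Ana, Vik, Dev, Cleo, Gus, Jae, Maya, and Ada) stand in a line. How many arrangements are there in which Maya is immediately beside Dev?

10080

Treat {Maya, Dev} as a single unit. There are 7 units to order, and the pair itself can be ordered 2 ways.
That gives 2 × 7! = 2 × 5040 = 10080.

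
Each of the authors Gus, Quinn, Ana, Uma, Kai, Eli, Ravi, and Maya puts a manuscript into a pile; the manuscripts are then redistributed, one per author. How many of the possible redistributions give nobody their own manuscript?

Count assignments avoiding every fixed point. For any j of the 8 authors fixed to their own manuscript, the other 8−j can be arranged in (8−j)! ways.
By inclusion–exclusion this is Σ_{j=0}^{8} (−1)^j C(8,j)·(8−j)!.
Computing: 40320 − 40320 + 20160 − 6720 + 1680 − 336 + 56 − 8 + 1 = 14833.

14833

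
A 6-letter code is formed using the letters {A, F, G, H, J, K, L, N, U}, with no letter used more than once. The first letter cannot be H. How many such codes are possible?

53760

The first letter has 9−1 = 8 choices (anything except H).
The remaining 5 letters are filled from the other 8 symbols without repetition: 8 × 7 × 6 × 5 × 4 = 6720.
Total: 8 × 6720 = 53760.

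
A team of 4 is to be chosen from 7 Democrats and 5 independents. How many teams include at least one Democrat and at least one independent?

With no constraint there are C(12,4) = 495 possible selections.
Subtract selections that omit an entire group: no Democrats → C(5,4) = 5; no independents → C(7,4) = 35.
Both groups omitted at once is impossible, so 495 − 40 = 455.

455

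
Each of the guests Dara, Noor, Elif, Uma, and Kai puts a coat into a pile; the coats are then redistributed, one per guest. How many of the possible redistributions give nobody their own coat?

44

Let Aᵢ be the assignments in which guest i gets their own coat. We want the size of the complement of A₁∪…∪A_5.
By inclusion–exclusion this is Σ_{j=0}^{5} (−1)^j C(5,j)·(5−j)!.
Computing: 120 − 120 + 60 − 20 + 5 − 1 = 44.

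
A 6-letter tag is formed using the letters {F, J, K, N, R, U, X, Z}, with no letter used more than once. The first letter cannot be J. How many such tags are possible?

The first letter has 8−1 = 7 choices (anything except J).
The remaining 5 letters are filled from the other 7 symbols without repetition: 7 × 6 × 5 × 4 × 3 = 2520.
Total: 7 × 2520 = 17640.

17640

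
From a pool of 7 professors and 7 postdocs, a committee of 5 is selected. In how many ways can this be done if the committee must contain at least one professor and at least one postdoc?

1960

With no constraint there are C(14,5) = 2002 possible selections.
Selections missing a whole group: no professors → C(7,5) = 21; no postdocs → C(7,5) = 21.
Both groups omitted at once is impossible, so 2002 − 42 = 1960.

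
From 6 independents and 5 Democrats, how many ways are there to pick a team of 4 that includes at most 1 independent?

65

Split by how many independents are chosen (0 through 1).
Sum: C(6,0)·C(5,4) + C(6,1)·C(5,3) = 5 + 60 = 65.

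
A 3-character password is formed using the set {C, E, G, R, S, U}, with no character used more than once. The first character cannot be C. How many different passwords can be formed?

The first character has 6−1 = 5 choices (anything except C).
The remaining 2 characters are filled from the other 5 symbols without repetition: 5 × 4 = 20.
Total: 5 × 20 = 100.

100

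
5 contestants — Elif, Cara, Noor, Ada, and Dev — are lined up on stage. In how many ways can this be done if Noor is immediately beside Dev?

Place the 3 others and the Noor-Dev pair as 4 objects in a line; the pair has 2 internal arrangements.
So the count is 2·(4)! = 48.

48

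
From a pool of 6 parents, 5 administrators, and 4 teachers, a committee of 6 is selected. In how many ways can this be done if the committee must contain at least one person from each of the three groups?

Total 6-person selections from all 15: C(15,6) = 5005.
Selections missing a whole group: no parents → C(9,6) = 84; no administrators → C(10,6) = 210; no teachers → C(11,6) = 462.
Add back selections omitting two groups (i.e. drawn from a single group): C(6,6) + C(5,6) + C(4,6) = 1.
By inclusion–exclusion: 5005 − 756 + 1 = 4250.

4250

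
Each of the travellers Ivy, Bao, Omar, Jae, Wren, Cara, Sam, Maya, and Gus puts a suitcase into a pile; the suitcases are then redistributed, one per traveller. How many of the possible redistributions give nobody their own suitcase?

133496

This is the derangement count D_9: permutations of 9 items with no fixed point.
By inclusion–exclusion this is Σ_{j=0}^{9} (−1)^j C(9,j)·(9−j)!.
Computing: 362880 − 362880 + 181440 − 60480 + 15120 − 3024 + 504 − 72 + 9 − 1 = 133496.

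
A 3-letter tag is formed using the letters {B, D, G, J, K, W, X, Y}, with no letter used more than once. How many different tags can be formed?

With no repetition, fill the 3 letters in order: 8 choices, then 7, down to 6.
8 × 7 × 6 = 336.

336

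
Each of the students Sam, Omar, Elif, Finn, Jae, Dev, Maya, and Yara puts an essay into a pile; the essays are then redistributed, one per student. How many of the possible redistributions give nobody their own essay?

Count assignments avoiding every fixed point. For any j of the 8 students fixed to their own essay, the other 8−j can be arranged in (8−j)! ways.
By inclusion–exclusion this is Σ_{j=0}^{8} (−1)^j C(8,j)·(8−j)!.
Computing: 40320 − 40320 + 20160 − 6720 + 1680 − 336 + 56 − 8 + 1 = 14833.

14833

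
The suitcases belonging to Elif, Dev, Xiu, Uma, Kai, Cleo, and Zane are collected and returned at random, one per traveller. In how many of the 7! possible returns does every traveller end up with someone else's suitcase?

This is the derangement count D_7: permutations of 7 items with no fixed point.
By inclusion–exclusion this is Σ_{j=0}^{7} (−1)^j C(7,j)·(7−j)!.
Computing: 5040 − 5040 + 2520 − 840 + 210 − 42 + 7 − 1 = 1854.

1854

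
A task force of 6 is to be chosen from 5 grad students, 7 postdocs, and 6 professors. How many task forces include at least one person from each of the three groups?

15470

With no constraint there are C(18,6) = 18564 possible selections.
Subtract selections that omit an entire group: no grad students → C(13,6) = 1716; no postdocs → C(11,6) = 462; no professors → C(12,6) = 924.
Add back selections omitting two groups (i.e. drawn from a single group): C(5,6) + C(7,6) + C(6,6) = 8.
By inclusion–exclusion: 18564 − 3102 + 8 = 15470.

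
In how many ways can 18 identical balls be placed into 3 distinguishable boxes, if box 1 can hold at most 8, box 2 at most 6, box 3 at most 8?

Without the upper bounds there are C(20,2) = 190 ways to split 18 among 3 boxes.
Subtract solutions that violate a single cap (substitute x_i' = x_i − (cap_i+1)): x_1 ≥ 9 gives C(11,2) = 55; x_2 ≥ 7 gives C(13,2) = 78; x_3 ≥ 9 gives C(11,2) = 55. Together 188.
Add back pairs where two caps are both exceeded: 6 + 1 + 6 = 13.
By inclusion–exclusion the count is 190 − 188 + 13 = 15.

15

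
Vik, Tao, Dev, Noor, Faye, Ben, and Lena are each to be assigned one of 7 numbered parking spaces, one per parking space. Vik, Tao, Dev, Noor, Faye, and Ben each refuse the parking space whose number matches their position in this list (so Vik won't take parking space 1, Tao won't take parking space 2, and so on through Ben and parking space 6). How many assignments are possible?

2119

Let Aᵢ (for 1 ≤ i ≤ 6) be the placements that put person i in their forbidden parking space. Any j of these fix j positions, leaving (7−j)! ways to fill the rest, and there are C(6,j) ways to pick which j.
By inclusion–exclusion, the number of valid placements is Σ_{j=0}^{6} (−1)^j C(6,j)·(7−j)!.
Computing: 5040 − 4320 + 1800 − 480 + 90 − 12 + 1 = 2119.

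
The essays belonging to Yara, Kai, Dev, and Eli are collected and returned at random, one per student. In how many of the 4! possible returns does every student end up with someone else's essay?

9

Let Aᵢ be the assignments in which student i gets their own essay. We want the size of the complement of A₁∪…∪A_4.
By inclusion–exclusion this is Σ_{j=0}^{4} (−1)^j C(4,j)·(4−j)!.
Computing: 24 − 24 + 12 − 4 + 1 = 9.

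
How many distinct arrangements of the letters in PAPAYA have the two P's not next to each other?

There are 6!/(3!·2!) = 60 arrangements of PAPAYA in total.
If the two P's are adjacent, glue them into one block, leaving 5 items to arrange: (5)!/(3!) = 20 ways.
Subtracting, 60 − 20 = 40 arrangements keep the P's apart.

40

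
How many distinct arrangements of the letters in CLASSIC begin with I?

Fix I in the first position and arrange the remaining 6 letters.
Those 6 letters have C appearing twice and S appearing twice, giving (6)!/(2!·2!) = 180.

180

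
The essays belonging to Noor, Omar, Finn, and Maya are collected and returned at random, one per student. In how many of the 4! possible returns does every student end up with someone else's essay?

9

This is the derangement count D_4: permutations of 4 items with no fixed point.
By inclusion–exclusion this is Σ_{j=0}^{4} (−1)^j C(4,j)·(4−j)!.
Computing: 24 − 24 + 12 − 4 + 1 = 9.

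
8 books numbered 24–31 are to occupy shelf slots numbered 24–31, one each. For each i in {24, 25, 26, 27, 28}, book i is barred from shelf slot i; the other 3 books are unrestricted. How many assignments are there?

21234

Let Aᵢ (for 24 ≤ i ≤ 28) be the placements that put book i in its forbidden shelf slot. Any j of these fix j positions, leaving (8−j)! ways to fill the rest, and there are C(5,j) ways to pick which j.
By inclusion–exclusion, the number of valid placements is Σ_{j=0}^{5} (−1)^j C(5,j)·(8−j)!.
Computing: 40320 − 25200 + 7200 − 1200 + 120 − 6 = 21234.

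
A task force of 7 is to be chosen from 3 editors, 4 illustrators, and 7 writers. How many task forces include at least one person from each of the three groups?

Unrestricted: C(14,7) = 3432 ways to pick any 7 of the 14.
Selections missing a whole group: no editors → C(11,7) = 330; no illustrators → C(10,7) = 120; no writers → C(7,7) = 1.
Add back selections omitting two groups (i.e. drawn from a single group): C(3,7) + C(4,7) + C(7,7) = 1.
By inclusion–exclusion: 3432 − 451 + 1 = 2982.

2982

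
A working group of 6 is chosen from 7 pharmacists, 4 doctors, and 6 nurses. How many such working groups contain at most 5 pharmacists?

12369

Split by how many pharmacists are chosen (0 through 5).
Sum: C(7,0)·C(10,6) + C(7,1)·C(10,5) + C(7,2)·C(10,4) + C(7,3)·C(10,3) + C(7,4)·C(10,2) + C(7,5)·C(10,1) = 210 + 1764 + 4410 + 4200 + 1575 + 210 = 12369.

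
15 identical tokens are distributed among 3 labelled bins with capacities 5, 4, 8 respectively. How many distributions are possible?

Without the upper bounds there are C(17,2) = 136 ways to split 15 among 3 bins.
Subtract solutions that violate a single cap (substitute x_i' = x_i − (cap_i+1)): x_1 ≥ 6 gives C(11,2) = 55; x_2 ≥ 5 gives C(12,2) = 66; x_3 ≥ 9 gives C(8,2) = 28. Together 149.
Add back pairs where two caps are both exceeded: 15 + 1 + 3 = 19.
By inclusion–exclusion the count is 136 − 149 + 19 = 6.

6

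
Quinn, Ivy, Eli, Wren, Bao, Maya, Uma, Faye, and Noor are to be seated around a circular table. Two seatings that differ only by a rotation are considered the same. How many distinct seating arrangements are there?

40320

Seat Quinn anywhere (absorbing the rotational symmetry), then permute the other 8: (8)! = 40320.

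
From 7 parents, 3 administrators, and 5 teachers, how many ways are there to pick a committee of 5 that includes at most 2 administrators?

Split by how many administrators are chosen (0 through 2).
Sum: C(3,0)·C(12,5) + C(3,1)·C(12,4) + C(3,2)·C(12,3) = 792 + 1485 + 660 = 2937.

2937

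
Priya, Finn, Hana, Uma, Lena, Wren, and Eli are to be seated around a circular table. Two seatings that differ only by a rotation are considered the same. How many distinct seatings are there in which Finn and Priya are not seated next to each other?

480

Without the restriction there are (6)! = 720 seatings.
Seatings with Finn beside Priya: treat them as a block with 2 internal orders, giving 2 × (5)! = 240.
Subtracting, 720 − 240 = 480.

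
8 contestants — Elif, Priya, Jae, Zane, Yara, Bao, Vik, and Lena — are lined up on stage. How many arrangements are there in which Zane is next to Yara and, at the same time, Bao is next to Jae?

Treat {Zane,Yara} as one block (2 orders) and {Bao,Jae} as another (2 orders).
That leaves 6 units to arrange: 2 × 2 × 6! = 4 × 720 = 2880.

2880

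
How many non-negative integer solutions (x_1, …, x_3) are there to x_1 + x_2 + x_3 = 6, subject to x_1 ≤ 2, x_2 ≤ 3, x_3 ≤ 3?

6

Without the upper bounds there are C(8,2) = 28 ways to split 6 among 3 variables.
Subtract solutions that violate a single cap (substitute x_i' = x_i − (cap_i+1)): x_1 ≥ 3 gives C(5,2) = 10; x_2 ≥ 4 gives C(4,2) = 6; x_3 ≥ 4 gives C(4,2) = 6. Together 22.
No two caps can be exceeded simultaneously, so the pair terms are all 0.
By inclusion–exclusion the count is 28 − 22 + 0 = 6.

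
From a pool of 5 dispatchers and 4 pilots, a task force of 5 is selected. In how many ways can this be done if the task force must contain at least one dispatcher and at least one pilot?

Unrestricted: C(9,5) = 126 ways to pick any 5 of the 9.
Selections missing a whole group: no dispatchers → C(4,5) = 0; no pilots → C(5,5) = 1.
Both groups omitted at once is impossible, so 126 − 1 = 125.

125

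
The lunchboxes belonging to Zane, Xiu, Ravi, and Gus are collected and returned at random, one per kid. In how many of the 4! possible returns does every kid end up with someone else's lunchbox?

Count assignments avoiding every fixed point. For any j of the 4 kids fixed to their own lunchbox, the other 4−j can be arranged in (4−j)! ways.
By inclusion–exclusion this is Σ_{j=0}^{4} (−1)^j C(4,j)·(4−j)!.
Computing: 24 − 24 + 12 − 4 + 1 = 9.

9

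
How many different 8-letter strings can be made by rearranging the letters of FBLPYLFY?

5040

Letter multiplicities in FBLPYLFY: B×1, F×2, L×2, P×1, Y×2.
The number of distinct arrangements is 8!/(2!·2!·2!) = 40320/8 = 5040.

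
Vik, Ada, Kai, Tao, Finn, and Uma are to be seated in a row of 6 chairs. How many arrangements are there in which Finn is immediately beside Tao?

Treat {Finn, Tao} as a single unit. There are 5 units to order, and the pair itself can be ordered 2 ways.
So the count is 2·(5)! = 240.

240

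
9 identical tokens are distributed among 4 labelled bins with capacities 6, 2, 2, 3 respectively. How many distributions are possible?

Ignoring the caps, the number of non-negative solutions to x_1+…+x_4 = 9 is C(12,3) = 220.
Subtract solutions that violate a single cap (substitute x_i' = x_i − (cap_i+1)): x_1 ≥ 7 gives C(5,3) = 10; x_2 ≥ 3 gives C(9,3) = 84; x_3 ≥ 3 gives C(9,3) = 84; x_4 ≥ 4 gives C(8,3) = 56. Together 234.
Add back pairs where two caps are both exceeded: 0 + 0 + 0 + 20 + 10 + 10 = 40.
By inclusion–exclusion the count is 220 − 234 + 40 = 26.

26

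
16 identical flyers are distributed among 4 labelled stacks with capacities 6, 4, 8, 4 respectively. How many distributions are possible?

76

Ignoring the caps, the number of non-negative solutions to x_1+…+x_4 = 16 is C(19,3) = 969.
Subtract solutions that violate a single cap (substitute x_i' = x_i − (cap_i+1)): x_1 ≥ 7 gives C(12,3) = 220; x_2 ≥ 5 gives C(14,3) = 364; x_3 ≥ 9 gives C(10,3) = 120; x_4 ≥ 5 gives C(14,3) = 364. Together 1068.
Add back pairs where two caps are both exceeded: 35 + 1 + 35 + 10 + 84 + 10 = 175.
By inclusion–exclusion the count is 969 − 1068 + 175 = 76.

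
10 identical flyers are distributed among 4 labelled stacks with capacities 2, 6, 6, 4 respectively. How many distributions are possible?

82

By stars and bars, unrestricted non-negative solutions to x_1+…+x_4 = 10 number C(10+3,3) = 286.
Subtract solutions that violate a single cap (substitute x_i' = x_i − (cap_i+1)): x_1 ≥ 3 gives C(10,3) = 120; x_2 ≥ 7 gives C(6,3) = 20; x_3 ≥ 7 gives C(6,3) = 20; x_4 ≥ 5 gives C(8,3) = 56. Together 216.
Add back pairs where two caps are both exceeded: 1 + 1 + 10 + 0 + 0 + 0 = 12.
By inclusion–exclusion the count is 286 − 216 + 12 = 82.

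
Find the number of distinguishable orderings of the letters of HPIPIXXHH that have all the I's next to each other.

1680

Treat the 2 copies of I as a single block. The multiset to arrange is then {II, H, H, H, P, P, X, X}, 8 items in all.
That gives (8)!/(3!·2!·2!) = 1680 arrangements.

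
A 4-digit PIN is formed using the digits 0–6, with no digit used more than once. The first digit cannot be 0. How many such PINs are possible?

720

The first digit has 7−1 = 6 choices (anything except 0).
The remaining 3 digits are filled from the other 6 symbols without repetition: 6 × 5 × 4 = 120.
Total: 6 × 120 = 720.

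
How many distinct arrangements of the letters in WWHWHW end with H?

Fix H in the last position and arrange the remaining 5 letters.
Those 5 letters have W appearing 4 times, giving (5)!/(4!) = 5.

5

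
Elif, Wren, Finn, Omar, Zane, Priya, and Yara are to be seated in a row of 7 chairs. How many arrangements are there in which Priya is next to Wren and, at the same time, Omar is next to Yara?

Treat {Priya,Wren} as one block (2 orders) and {Omar,Yara} as another (2 orders).
That leaves 5 units to arrange: 2 × 2 × 5! = 4 × 120 = 480.

480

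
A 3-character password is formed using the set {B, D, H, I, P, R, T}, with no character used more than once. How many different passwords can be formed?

This is a permutation of 3 out of 7: P(7,3) = 7!/4!.
7 × 6 × 5 = 210.

210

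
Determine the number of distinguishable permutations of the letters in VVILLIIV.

560

Letter multiplicities in VVILLIIV: I×3, L×2, V×3.
So there are 8! / (3!·3!·2!) = 560 distinguishable arrangements.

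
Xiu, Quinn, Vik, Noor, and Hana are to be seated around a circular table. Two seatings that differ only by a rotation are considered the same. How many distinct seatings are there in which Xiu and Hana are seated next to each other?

12

Treat {Xiu, Hana} as one unit (2 internal orders) and seat the resulting 4 units around the table: (3)! circular arrangements.
So 2 × (3)! = 2 × 6 = 12.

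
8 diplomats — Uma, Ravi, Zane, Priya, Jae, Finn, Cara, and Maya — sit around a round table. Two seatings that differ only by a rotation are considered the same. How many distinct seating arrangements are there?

5040

Fix one person's seat to break rotational symmetry; the remaining 7 people can be arranged in (7)! = 5040 ways.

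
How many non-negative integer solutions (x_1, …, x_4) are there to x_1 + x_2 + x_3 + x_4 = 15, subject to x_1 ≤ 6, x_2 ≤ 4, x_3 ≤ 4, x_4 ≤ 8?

Without the upper bounds there are C(18,3) = 816 ways to split 15 among 4 variables.
Subtract solutions that violate a single cap (substitute x_i' = x_i − (cap_i+1)): x_1 ≥ 7 gives C(11,3) = 165; x_2 ≥ 5 gives C(13,3) = 286; x_3 ≥ 5 gives C(13,3) = 286; x_4 ≥ 9 gives C(9,3) = 84. Together 821.
Add back pairs where two caps are both exceeded: 20 + 20 + 0 + 56 + 4 + 4 = 104.
By inclusion–exclusion the count is 816 − 821 + 104 = 99.

99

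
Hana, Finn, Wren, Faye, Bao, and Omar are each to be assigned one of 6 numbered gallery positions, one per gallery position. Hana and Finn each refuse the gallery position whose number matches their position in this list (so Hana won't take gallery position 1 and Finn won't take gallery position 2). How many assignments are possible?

504

Let Aᵢ (for i ∈ {1, 2}) be the placements that put person i in their forbidden gallery position. Any j of these fix j positions, leaving (6−j)! ways to fill the rest, and there are C(2,j) ways to pick which j.
By inclusion–exclusion, the number of valid placements is Σ_{j=0}^{2} (−1)^j C(2,j)·(6−j)!.
Computing: 720 − 240 + 24 = 504.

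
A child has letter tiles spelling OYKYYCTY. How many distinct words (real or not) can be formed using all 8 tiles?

Letter multiplicities in OYKYYCTY: C×1, K×1, O×1, T×1, Y×4.
Dividing 8! = 40320 by 4! = 24 for the repeated letters gives 1680.

1680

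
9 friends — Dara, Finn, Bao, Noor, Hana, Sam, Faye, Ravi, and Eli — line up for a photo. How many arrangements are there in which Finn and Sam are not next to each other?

Of the 9! = 362880 arrangements, those with Finn and Sam adjacent number 2 × 8! = 80640 (treat the pair as a block with 2 internal orders).
Complementary counting: 362880 − 80640 = 282240.

282240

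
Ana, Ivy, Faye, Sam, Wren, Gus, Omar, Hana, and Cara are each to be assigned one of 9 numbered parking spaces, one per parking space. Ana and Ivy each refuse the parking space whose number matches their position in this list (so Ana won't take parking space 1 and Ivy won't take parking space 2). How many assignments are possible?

287280

Let Aᵢ (for i ∈ {1, 2}) be the placements that put person i in their forbidden parking space. Any j of these fix j positions, leaving (9−j)! ways to fill the rest, and there are C(2,j) ways to pick which j.
By inclusion–exclusion, the number of valid placements is Σ_{j=0}^{2} (−1)^j C(2,j)·(9−j)!.
Computing: 362880 − 80640 + 5040 = 287280.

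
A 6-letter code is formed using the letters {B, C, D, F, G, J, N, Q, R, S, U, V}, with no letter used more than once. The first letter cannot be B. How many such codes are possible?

The first letter has 12−1 = 11 choices (anything except B).
The remaining 5 letters are filled from the other 11 symbols without repetition: 11 × 10 × 9 × 8 × 7 = 55440.
Total: 11 × 55440 = 609840.

609840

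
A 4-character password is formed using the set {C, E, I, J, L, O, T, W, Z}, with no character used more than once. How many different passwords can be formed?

This is a permutation of 4 out of 9: P(9,4) = 9!/5!.
That product is 9 × 8 × 7 × 6 = 3024.

3024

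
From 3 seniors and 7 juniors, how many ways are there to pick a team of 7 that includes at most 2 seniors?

85

Split by how many seniors are chosen (0 through 2).
Sum: C(3,0)·C(7,7) + C(3,1)·C(7,6) + C(3,2)·C(7,5) = 1 + 21 + 63 = 85.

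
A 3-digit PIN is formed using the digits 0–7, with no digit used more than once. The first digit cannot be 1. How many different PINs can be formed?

294

The first digit has 8−1 = 7 choices (anything except 1).
The remaining 2 digits are filled from the other 7 symbols without repetition: 7 × 6 = 42.
Total: 7 × 42 = 294.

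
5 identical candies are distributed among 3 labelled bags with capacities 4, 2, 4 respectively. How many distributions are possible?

13

Ignoring the caps, the number of non-negative solutions to x_1+…+x_3 = 5 is C(7,2) = 21.
Subtract solutions that violate a single cap (substitute x_i' = x_i − (cap_i+1)): x_1 ≥ 5 gives C(2,2) = 1; x_2 ≥ 3 gives C(4,2) = 6; x_3 ≥ 5 gives C(2,2) = 1. Together 8.
No two caps can be exceeded simultaneously, so the pair terms are all 0.
By inclusion–exclusion the count is 21 − 8 + 0 = 13.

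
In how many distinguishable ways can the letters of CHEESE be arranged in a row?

The 6 letters of CHEESE have repeats: E appearing 3 times.
So there are 6! / (3!) = 120 distinguishable arrangements.

120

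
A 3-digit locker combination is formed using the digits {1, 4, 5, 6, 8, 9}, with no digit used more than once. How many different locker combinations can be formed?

With no repetition, fill the 3 digits in order: 6 choices, then 5, down to 4.
That product is 6 × 5 × 4 = 120.

120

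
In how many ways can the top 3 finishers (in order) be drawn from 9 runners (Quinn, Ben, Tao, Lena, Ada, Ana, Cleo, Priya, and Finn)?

504

This is an ordered selection of 3 from 9: P(9,3).
That gives 9 × 8 × 7 = 504.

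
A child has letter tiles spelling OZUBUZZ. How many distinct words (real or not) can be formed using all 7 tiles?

OZUBUZZ has 7 letters with U appearing twice and Z appearing 3 times.
The number of distinct arrangements is 7!/(3!·2!) = 5040/12 = 420.

420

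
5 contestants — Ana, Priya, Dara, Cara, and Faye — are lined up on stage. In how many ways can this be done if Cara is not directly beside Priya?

72

Of the 5! = 120 arrangements, those with Cara and Priya adjacent number 2 × 4! = 48 (treat the pair as a block with 2 internal orders).
So 120 − 48 = 72 arrangements keep them apart.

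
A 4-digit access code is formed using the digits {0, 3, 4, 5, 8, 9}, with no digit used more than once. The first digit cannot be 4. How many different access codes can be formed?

300

The first digit has 6−1 = 5 choices (anything except 4).
The remaining 3 digits are filled from the other 5 symbols without repetition: 5 × 4 × 3 = 60.
Total: 5 × 60 = 300.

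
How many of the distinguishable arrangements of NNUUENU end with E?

20

With the last slot taken by E, it remains to arrange the other 6 letters (NNUUNU).
Those 6 letters have N appearing 3 times and U appearing 3 times, giving (6)!/(3!·3!) = 20.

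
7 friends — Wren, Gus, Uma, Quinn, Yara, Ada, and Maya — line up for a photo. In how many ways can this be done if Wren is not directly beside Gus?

3600

Of the 7! = 5040 arrangements, those with Wren and Gus adjacent number 2 × 6! = 1440 (treat the pair as a block with 2 internal orders).
Complementary counting: 5040 − 1440 = 3600.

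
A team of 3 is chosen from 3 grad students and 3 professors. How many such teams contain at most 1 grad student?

10

Split by how many grad students are chosen (0 through 1).
Sum: C(3,0)·C(3,3) + C(3,1)·C(3,2) = 1 + 9 = 10.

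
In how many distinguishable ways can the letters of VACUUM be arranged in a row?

360

Letter multiplicities in VACUUM: A×1, C×1, M×1, U×2, V×1.
The number of distinct arrangements is 6!/(2!) = 720/2 = 360.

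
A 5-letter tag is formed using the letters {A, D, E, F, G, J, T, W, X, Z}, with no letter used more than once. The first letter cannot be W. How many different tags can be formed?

The first letter has 10−1 = 9 choices (anything except W).
The remaining 4 letters are filled from the other 9 symbols without repetition: 9 × 8 × 7 × 6 = 3024.
Total: 9 × 3024 = 27216.

27216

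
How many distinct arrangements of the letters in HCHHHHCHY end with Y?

With the last slot taken by Y, it remains to arrange the other 8 letters (HCHHHHCH).
Those 8 letters have C appearing twice and H appearing 6 times, giving (8)!/(6!·2!) = 28.

28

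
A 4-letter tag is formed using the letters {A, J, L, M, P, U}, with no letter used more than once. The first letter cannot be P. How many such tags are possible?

The first letter has 6−1 = 5 choices (anything except P).
The remaining 3 letters are filled from the other 5 symbols without repetition: 5 × 4 × 3 = 60.
Total: 5 × 60 = 300.

300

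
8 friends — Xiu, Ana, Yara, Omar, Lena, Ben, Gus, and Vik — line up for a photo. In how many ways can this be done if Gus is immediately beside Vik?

Treat {Gus, Vik} as a single unit. There are 7 units to order, and the pair itself can be ordered 2 ways.
So the count is 2·(7)! = 10080.

10080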